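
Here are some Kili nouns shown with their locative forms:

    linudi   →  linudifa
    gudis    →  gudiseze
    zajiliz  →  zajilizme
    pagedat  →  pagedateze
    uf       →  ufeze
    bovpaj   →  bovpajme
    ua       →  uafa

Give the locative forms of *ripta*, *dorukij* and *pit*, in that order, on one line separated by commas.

The alternation tracks the final sound of the stem — -eze when the stem ends in a voiceless consonant (*gudis*, *pagedat*, *uf*); -me when the stem ends in a voiced consonant (*zajiliz*, *bovpaj*); -fa when the stem ends in a vowel (*linudi*, *ua*).
*ripta* — final sound /a/ (a vowel) → -fa → *riptafa*.
*dorukij*: final sound = /j/, a voiced consonant → -me → *dorukijme*.
*pit* — final sound /t/ (a voiceless consonant) → -eze → *piteze*.

riptafa, dorukijme, piteze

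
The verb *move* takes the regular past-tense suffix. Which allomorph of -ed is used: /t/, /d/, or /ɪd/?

The stem *move* ends in a voiced sound other than /d/.
The -ed suffix is realized as /ɪd/ after /t, d/; as /t/ after other voiceless consonants; and as /d/ after other voiced sounds.
So -ed on *move* is pronounced /d/.

/d/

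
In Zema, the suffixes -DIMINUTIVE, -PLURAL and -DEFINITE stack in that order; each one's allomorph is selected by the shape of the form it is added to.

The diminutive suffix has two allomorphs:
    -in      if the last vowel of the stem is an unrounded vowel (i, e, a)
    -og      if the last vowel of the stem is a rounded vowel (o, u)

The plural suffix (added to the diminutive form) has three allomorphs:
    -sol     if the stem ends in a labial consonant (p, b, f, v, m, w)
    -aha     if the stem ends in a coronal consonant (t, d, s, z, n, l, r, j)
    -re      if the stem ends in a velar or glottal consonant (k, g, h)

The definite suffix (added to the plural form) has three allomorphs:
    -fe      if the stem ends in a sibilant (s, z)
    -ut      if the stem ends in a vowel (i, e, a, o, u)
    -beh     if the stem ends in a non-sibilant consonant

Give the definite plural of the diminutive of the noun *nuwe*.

nuweinahaut

*nuwe* — last vowel /e/ (an unrounded vowel) → -in → *nuwein*.
The final consonant of the diminutive form *nuwein* is /n/, which is coronal, so the plural suffix is -aha, giving *nuweinaha*.
Since the final sound of the plural form *nuweinaha* is /a/ (a vowel), it takes -ut, giving *nuweinahaut*.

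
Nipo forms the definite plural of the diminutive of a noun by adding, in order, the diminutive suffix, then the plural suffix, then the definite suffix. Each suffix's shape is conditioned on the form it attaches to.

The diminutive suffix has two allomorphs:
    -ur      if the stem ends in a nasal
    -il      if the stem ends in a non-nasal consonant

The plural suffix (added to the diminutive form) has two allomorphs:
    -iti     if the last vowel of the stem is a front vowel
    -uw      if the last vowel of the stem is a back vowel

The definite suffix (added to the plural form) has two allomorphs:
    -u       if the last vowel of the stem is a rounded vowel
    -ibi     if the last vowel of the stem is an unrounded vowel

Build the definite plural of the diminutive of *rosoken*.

*rosoken* — final consonant /n/ (a nasal) → -ur → *rosokenur*.
Since the last vowel of the diminutive form *rosokenur* is /u/ (a back vowel), it takes -uw, giving *rosokenuruw*.
The plural form *rosokenuruw* — last vowel /u/ (a rounded vowel) → -u → *rosokenuruwu*.

rosokenuruwu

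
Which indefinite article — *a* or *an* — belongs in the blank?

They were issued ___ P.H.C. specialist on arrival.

a

The indefinite article is chosen by the initial *sound* of the following word, not its spelling.
The initialism *P.H.C.* is read letter by letter; the first letter, P, is pronounced /piː/, which begins with a consonant sound.
So the article is *a*: They were issued a P.H.C. specialist on arrival.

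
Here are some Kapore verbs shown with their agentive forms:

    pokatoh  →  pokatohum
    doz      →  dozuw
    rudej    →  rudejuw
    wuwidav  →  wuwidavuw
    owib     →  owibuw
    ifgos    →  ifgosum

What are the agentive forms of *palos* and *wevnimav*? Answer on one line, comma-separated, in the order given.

The suffix is conditioned by the final consonant: -um when the stem ends in a voiceless consonant (*pokatoh*, *ifgos*); -uw when the stem ends in a voiced consonant (*doz*, *rudej*, *wuwidav*, *owib*).
*palos* — final consonant /s/ (voiceless) → -um → *palosum*.
Since the final consonant of *wevnimav* is /v/ (voiced), it takes -uw, giving *wevnimavuw*.

palosum, wevnimavuw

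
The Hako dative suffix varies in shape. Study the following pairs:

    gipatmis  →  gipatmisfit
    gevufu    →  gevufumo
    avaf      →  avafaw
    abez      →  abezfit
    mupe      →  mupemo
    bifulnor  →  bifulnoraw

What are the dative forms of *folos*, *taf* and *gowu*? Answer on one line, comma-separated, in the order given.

The pattern is sibilance of the final sound: -fit when the stem ends in a sibilant (*gipatmis*, *abez*); -aw when the stem ends in a non-sibilant consonant (*avaf*, *bifulnor*); -mo when the stem ends in a vowel (*gevufu*, *mupe*).
Since the final sound of *folos* is /s/ (a sibilant), it takes -fit, giving *folosfit*.
Since the final sound of *taf* is /f/ (a non-sibilant consonant), it takes -aw, giving *tafaw*.
The final sound of *gowu* is /u/, which is a vowel, so the suffix is -mo, giving *gowumo*.

folosfit, tafaw, gowumo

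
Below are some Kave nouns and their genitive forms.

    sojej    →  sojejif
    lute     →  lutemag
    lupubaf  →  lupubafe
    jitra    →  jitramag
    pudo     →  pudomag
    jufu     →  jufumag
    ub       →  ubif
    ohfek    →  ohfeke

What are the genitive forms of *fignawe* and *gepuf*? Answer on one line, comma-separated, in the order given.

fignawemag, gepufe

Looking at the final sound of each stem: -e when the stem ends in a voiceless consonant (*lupubaf*, *ohfek*); -if when the stem ends in a voiced consonant (*sojej*, *ub*); -mag when the stem ends in a vowel (*lute*, *jitra*, *pudo*, *jufu*).
*fignawe*: final sound = /e/, a vowel → -mag → *fignawemag*.
Since the final sound of *gepuf* is /f/ (a voiceless consonant), it takes -e, giving *gepufe*.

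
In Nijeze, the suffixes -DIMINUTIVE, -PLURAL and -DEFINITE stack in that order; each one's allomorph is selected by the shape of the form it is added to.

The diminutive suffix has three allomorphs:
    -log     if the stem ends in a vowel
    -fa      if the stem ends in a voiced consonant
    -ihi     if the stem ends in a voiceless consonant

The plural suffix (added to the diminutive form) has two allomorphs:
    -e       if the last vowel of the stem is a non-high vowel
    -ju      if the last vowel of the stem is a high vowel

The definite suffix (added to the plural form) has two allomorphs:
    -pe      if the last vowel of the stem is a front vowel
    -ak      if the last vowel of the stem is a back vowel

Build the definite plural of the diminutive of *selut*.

selutihijuak

Since the final sound of *selut* is /t/ (a voiceless consonant), it takes -ihi, giving *selutihi*.
The last vowel of the diminutive form *selutihi* is /i/, which is a high vowel, so the plural suffix is -ju, giving *selutihiju*.
The last vowel of the plural form *selutihiju* is /u/, which is a back vowel, so the definite suffix is -ak, giving *selutihijuak*.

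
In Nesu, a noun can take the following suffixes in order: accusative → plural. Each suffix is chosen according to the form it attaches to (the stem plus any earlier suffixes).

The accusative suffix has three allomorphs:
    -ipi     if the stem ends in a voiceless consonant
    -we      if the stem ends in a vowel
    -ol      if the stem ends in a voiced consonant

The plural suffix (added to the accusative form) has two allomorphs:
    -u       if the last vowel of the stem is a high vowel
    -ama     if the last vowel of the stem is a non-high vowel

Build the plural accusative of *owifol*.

Since the final sound of *owifol* is /l/ (a voiced consonant), it takes -ol, giving *owifolol*.
The last vowel of the accusative form *owifolol* is /o/, which is a non-high vowel, so the plural suffix is -ama, giving *owifololama*.

owifololama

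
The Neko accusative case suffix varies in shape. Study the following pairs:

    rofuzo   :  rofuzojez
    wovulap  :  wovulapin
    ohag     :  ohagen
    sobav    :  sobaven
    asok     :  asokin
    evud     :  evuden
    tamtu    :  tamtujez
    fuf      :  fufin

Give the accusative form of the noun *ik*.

ikin

The alternation tracks the final sound of the stem — -in when the stem ends in a voiceless consonant (*wovulap*, *asok*, *fuf*); -en when the stem ends in a voiced consonant (*ohag*, *sobav*, *evud*); -jez when the stem ends in a vowel (*rofuzo*, *tamtu*).
Since the final sound of *ik* is /k/ (a voiceless consonant), it takes -in, giving *ikin*.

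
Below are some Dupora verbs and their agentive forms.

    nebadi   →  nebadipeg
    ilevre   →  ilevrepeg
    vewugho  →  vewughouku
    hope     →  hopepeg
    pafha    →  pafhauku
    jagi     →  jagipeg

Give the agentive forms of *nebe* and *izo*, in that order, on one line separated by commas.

nebepeg, izouku

The alternation tracks the last vowel of the stem — -peg when the last vowel of the stem is a front vowel (*nebadi*, *ilevre*, *hope*, *jagi*); -uku when the last vowel of the stem is a back vowel (*vewugho*, *pafha*).
The last vowel of *nebe* is /e/, which is a front vowel, so the suffix is -peg, giving *nebepeg*.
*izo* — last vowel /o/ (a back vowel) → -uku → *izouku*.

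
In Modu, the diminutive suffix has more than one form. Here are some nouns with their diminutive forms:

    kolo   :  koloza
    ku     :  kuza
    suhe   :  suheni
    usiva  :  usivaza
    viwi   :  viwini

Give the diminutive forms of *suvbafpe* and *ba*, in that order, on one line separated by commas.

suvbafpeni, baza

The suffix is conditioned by the last vowel: -ni when the last vowel of the stem is a front vowel (*suhe*, *viwi*); -za when the last vowel of the stem is a back vowel (*kolo*, *ku*, *usiva*).
Since the last vowel of *suvbafpe* is /e/ (a front vowel), it takes -ni, giving *suvbafpeni*.
*ba* — last vowel /a/ (a back vowel) → -za → *baza*.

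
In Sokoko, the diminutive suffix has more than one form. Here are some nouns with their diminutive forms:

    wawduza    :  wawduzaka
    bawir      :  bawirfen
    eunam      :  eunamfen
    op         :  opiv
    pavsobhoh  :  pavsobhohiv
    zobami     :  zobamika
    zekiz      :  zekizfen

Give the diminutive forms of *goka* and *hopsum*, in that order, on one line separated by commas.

Looking at the final sound of each stem: -iv when the stem ends in a voiceless consonant (*op*, *pavsobhoh*); -fen when the stem ends in a voiced consonant (*bawir*, *eunam*, *zekiz*); -ka when the stem ends in a vowel (*wawduza*, *zobami*).
Since the final sound of *goka* is /a/ (a vowel), it takes -ka, giving *gokaka*.
Since the final sound of *hopsum* is /m/ (a voiced consonant), it takes -fen, giving *hopsumfen*.

gokaka, hopsumfen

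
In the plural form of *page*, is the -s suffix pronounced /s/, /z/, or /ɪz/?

The stem *page* ends in a sibilant (/s, z, ʃ, ʒ, tʃ, dʒ/).
The plural suffix surfaces as /ɪz/ after sibilants, /s/ after other voiceless consonants, and /z/ after other voiced sounds.
So the plural -s on *page* is pronounced /ɪz/.

/ɪz/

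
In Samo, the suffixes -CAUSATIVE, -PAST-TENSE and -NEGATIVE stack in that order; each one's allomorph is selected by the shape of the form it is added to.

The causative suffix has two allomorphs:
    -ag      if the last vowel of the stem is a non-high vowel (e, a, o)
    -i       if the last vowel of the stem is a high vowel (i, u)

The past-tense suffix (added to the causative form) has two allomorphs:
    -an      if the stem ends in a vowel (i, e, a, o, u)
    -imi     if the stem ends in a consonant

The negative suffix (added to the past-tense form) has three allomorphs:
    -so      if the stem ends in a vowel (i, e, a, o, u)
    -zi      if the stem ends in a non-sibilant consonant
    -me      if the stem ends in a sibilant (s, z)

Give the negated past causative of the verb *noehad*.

*noehad* — last vowel /a/ (a non-high vowel) → -ag → *noehadag*.
The causative form *noehadag* — final sound /g/ (a consonant) → -imi → *noehadagimi*.
Since the final sound of the past-tense form *noehadagimi* is /i/ (a vowel), it takes -so, giving *noehadagimiso*.

noehadagimiso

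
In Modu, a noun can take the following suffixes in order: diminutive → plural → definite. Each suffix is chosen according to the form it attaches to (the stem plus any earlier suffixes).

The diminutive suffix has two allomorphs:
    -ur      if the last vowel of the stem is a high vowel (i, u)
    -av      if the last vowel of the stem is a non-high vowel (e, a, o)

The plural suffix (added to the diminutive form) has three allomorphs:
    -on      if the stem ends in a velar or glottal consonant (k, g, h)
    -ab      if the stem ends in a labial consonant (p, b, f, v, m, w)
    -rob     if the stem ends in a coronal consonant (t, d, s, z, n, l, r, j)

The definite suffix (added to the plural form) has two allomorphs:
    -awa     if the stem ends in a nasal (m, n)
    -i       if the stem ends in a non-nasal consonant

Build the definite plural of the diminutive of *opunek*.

Since the last vowel of *opunek* is /e/ (a non-high vowel), it takes -av, giving *opunekav*.
The diminutive form *opunekav*: final consonant = /v/, labial → -ab → *opunekavab*.
Since the final consonant of the plural form *opunekavab* is /b/ (non-nasal), it takes -i, giving *opunekavabi*.

opunekavabi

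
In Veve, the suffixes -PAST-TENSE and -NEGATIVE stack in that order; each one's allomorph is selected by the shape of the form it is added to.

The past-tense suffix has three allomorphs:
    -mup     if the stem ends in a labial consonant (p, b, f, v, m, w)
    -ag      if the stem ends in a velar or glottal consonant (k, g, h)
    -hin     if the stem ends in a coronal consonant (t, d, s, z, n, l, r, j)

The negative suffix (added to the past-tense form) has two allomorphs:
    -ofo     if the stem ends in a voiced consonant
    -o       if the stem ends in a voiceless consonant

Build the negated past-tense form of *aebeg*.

*aebeg* — final consonant /g/ (velar/glottal) → -ag → *aebegag*.
The past-tense form *aebegag* — final consonant /g/ (voiced) → -ofo → *aebegagofo*.

aebegagofo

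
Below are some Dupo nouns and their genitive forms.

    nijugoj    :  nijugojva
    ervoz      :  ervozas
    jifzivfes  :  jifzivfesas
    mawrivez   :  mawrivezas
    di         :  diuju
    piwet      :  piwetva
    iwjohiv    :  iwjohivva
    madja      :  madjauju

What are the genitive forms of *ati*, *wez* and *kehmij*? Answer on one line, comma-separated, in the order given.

atiuju, wezas, kehmijva

Looking at the final sound of each stem: -as when the stem ends in a sibilant (*ervoz*, *jifzivfes*, *mawrivez*); -va when the stem ends in a non-sibilant consonant (*nijugoj*, *piwet*, *iwjohiv*); -uju when the stem ends in a vowel (*di*, *madja*).
Since the final sound of *ati* is /i/ (a vowel), it takes -uju, giving *atiuju*.
*wez*: final sound = /z/, a sibilant → -as → *wezas*.
*kehmij*: final sound = /j/, a non-sibilant consonant → -va → *kehmijva*.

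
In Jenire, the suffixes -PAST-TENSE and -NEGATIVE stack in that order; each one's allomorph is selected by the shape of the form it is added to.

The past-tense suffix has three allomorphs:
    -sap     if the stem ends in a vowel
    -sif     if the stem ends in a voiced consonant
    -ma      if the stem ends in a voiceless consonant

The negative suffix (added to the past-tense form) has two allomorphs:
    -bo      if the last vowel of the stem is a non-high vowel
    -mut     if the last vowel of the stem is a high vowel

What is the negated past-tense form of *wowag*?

*wowag* — final sound /g/ (a voiced consonant) → -sif → *wowagsif*.
The past-tense form *wowagsif*: last vowel = /i/, a high vowel → -mut → *wowagsifmut*.

wowagsifmut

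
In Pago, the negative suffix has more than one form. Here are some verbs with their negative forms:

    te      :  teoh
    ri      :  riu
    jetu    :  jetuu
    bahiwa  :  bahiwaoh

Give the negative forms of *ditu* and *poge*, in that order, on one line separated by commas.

dituu, pogeoh

The alternation tracks the last vowel of the stem — -u when the last vowel of the stem is a high vowel (*ri*, *jetu*); -oh when the last vowel of the stem is a non-high vowel (*te*, *bahiwa*).
Since the last vowel of *ditu* is /u/ (a high vowel), it takes -u, giving *dituu*.
*poge*: last vowel = /e/, a non-high vowel → -oh → *pogeoh*.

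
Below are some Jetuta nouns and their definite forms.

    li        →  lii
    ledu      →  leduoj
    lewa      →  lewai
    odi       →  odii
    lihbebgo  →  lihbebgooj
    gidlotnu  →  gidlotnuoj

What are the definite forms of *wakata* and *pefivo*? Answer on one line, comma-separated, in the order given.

The alternation tracks the last vowel of the stem — -oj when the last vowel of the stem is a rounded vowel (*ledu*, *lihbebgo*, *gidlotnu*); -i when the last vowel of the stem is an unrounded vowel (*li*, *lewa*, *odi*).
Since the last vowel of *wakata* is /a/ (an unrounded vowel), it takes -i, giving *wakatai*.
*pefivo*: last vowel = /o/, a rounded vowel → -oj → *pefivooj*.

wakatai, pefivooj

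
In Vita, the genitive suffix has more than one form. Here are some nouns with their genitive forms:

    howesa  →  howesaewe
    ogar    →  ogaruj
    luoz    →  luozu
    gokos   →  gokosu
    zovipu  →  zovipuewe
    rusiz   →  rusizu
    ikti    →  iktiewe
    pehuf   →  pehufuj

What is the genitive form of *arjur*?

arjuruj

The suffix is conditioned by the final sound: -u when the stem ends in a sibilant (*luoz*, *gokos*, *rusiz*); -uj when the stem ends in a non-sibilant consonant (*ogar*, *pehuf*); -ewe when the stem ends in a vowel (*howesa*, *zovipu*, *ikti*).
Since the final sound of *arjur* is /r/ (a non-sibilant consonant), it takes -uj, giving *arjuruj*.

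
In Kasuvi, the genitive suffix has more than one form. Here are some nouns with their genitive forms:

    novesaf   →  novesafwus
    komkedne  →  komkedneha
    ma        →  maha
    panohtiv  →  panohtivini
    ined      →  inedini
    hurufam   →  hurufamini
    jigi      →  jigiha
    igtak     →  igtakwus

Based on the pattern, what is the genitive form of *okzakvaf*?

Looking at the final sound of each stem: -wus when the stem ends in a voiceless consonant (*novesaf*, *igtak*); -ini when the stem ends in a voiced consonant (*panohtiv*, *ined*, *hurufam*); -ha when the stem ends in a vowel (*komkedne*, *ma*, *jigi*).
*okzakvaf*: final sound = /f/, a voiceless consonant → -wus → *okzakvafwus*.

okzakvafwus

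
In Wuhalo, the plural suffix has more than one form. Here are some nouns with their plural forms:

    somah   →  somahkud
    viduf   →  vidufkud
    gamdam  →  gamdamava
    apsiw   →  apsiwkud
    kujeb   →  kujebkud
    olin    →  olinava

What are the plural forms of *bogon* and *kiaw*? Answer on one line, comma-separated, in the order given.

The pattern is nasality of the final consonant: -ava when the stem ends in a nasal (*gamdam*, *olin*); -kud when the stem ends in a non-nasal consonant (*somah*, *viduf*, *apsiw*, *kujeb*).
The final consonant of *bogon* is /n/, which is a nasal, so the suffix is -ava, giving *bogonava*.
Since the final consonant of *kiaw* is /w/ (non-nasal), it takes -kud, giving *kiawkud*.

bogonava, kiawkud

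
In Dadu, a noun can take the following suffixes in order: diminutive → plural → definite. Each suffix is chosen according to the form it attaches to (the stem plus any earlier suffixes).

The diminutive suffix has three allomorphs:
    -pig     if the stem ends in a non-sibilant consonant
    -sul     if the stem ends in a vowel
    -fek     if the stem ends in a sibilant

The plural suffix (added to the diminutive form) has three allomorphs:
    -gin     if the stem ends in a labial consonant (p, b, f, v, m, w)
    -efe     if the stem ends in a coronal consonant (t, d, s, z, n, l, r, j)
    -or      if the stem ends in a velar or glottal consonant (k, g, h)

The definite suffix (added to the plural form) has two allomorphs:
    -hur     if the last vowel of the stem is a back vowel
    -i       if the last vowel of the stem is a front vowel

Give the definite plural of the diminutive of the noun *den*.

*den* — final sound /n/ (a non-sibilant consonant) → -pig → *denpig*.
The diminutive form *denpig*: final consonant = /g/, velar/glottal → -or → *denpigor*.
Since the last vowel of the plural form *denpigor* is /o/ (a back vowel), it takes -hur, giving *denpigorhur*.

denpigorhur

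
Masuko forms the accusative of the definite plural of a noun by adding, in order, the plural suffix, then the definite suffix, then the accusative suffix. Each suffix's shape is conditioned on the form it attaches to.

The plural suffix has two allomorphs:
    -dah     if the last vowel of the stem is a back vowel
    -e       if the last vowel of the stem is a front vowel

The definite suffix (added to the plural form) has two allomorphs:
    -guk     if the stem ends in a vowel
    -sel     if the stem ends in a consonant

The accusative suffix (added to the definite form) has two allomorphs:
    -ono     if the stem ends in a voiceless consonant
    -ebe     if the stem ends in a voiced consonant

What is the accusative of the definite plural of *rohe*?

The last vowel of *rohe* is /e/, which is a front vowel, so the plural suffix is -e, giving *rohee*.
The plural form *rohee*: final sound = /e/, a vowel → -guk → *roheeguk*.
The definite form *roheeguk* — final consonant /k/ (voiceless) → -ono → *roheegukono*.

roheegukono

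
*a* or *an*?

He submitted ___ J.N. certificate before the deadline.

a

The indefinite article is chosen by the initial *sound* of the following word, not its spelling.
The initialism *J.N.* is read letter by letter; the first letter, J, is pronounced /dʒeɪ/, which begins with a consonant sound.
So the article is *a*: He submitted a J.N. certificate before the deadline.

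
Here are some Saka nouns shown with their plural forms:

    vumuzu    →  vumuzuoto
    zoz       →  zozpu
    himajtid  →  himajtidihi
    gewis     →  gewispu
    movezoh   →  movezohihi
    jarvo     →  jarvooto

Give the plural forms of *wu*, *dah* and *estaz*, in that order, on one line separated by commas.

The alternation tracks the final sound of the stem — -pu when the stem ends in a sibilant (*zoz*, *gewis*); -ihi when the stem ends in a non-sibilant consonant (*himajtid*, *movezoh*); -oto when the stem ends in a vowel (*vumuzu*, *jarvo*).
*wu* — final sound /u/ (a vowel) → -oto → *wuoto*.
The final sound of *dah* is /h/, which is a non-sibilant consonant, so the suffix is -ihi, giving *dahihi*.
Since the final sound of *estaz* is /z/ (a sibilant), it takes -pu, giving *estazpu*.

wuoto, dahihi, estazpu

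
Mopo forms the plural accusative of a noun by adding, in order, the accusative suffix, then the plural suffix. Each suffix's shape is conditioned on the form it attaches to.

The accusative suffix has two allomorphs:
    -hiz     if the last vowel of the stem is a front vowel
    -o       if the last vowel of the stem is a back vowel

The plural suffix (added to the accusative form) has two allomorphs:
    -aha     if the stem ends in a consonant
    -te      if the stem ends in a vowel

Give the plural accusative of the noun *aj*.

*aj*: last vowel = /a/, a back vowel → -o → *ajo*.
Since the final sound of the accusative form *ajo* is /o/ (a vowel), it takes -te, giving *ajote*.

ajote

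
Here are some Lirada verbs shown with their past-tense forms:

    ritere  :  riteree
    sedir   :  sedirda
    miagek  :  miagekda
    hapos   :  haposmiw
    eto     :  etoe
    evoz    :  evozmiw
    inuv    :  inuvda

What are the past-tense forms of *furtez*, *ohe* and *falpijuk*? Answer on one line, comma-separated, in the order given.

Looking at the final sound of each stem: -miw when the stem ends in a sibilant (*hapos*, *evoz*); -da when the stem ends in a non-sibilant consonant (*sedir*, *miagek*, *inuv*); -e when the stem ends in a vowel (*ritere*, *eto*).
*furtez*: final sound = /z/, a sibilant → -miw → *furtezmiw*.
Since the final sound of *ohe* is /e/ (a vowel), it takes -e, giving *ohee*.
The final sound of *falpijuk* is /k/, which is a non-sibilant consonant, so the suffix is -da, giving *falpijukda*.

furtezmiw, ohee, falpijukda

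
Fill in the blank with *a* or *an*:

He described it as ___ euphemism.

The indefinite article is chosen by the initial *sound* of the following word, not its spelling.
*euphemism* begins with the sound /juː/ (eu pronounced /juː/) — a consonant sound.
So the article is *a*: He described it as a euphemism.

a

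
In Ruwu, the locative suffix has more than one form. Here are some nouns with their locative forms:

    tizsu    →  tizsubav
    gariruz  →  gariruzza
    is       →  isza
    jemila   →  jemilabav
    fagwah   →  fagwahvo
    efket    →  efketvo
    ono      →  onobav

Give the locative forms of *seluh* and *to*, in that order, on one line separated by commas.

seluhvo, tobav

Looking at the final sound of each stem: -za when the stem ends in a sibilant (*gariruz*, *is*); -vo when the stem ends in a non-sibilant consonant (*fagwah*, *efket*); -bav when the stem ends in a vowel (*tizsu*, *jemila*, *ono*).
Since the final sound of *seluh* is /h/ (a non-sibilant consonant), it takes -vo, giving *seluhvo*.
*to*: final sound = /o/, a vowel → -bav → *tobav*.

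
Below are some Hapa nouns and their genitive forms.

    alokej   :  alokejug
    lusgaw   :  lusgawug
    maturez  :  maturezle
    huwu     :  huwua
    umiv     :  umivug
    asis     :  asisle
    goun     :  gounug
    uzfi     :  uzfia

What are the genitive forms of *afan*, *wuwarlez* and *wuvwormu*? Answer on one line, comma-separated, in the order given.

afanug, wuwarlezle, wuvwormua

The pattern is sibilance of the final sound: -le when the stem ends in a sibilant (*maturez*, *asis*); -ug when the stem ends in a non-sibilant consonant (*alokej*, *lusgaw*, *umiv*, *goun*); -a when the stem ends in a vowel (*huwu*, *uzfi*).
*afan*: final sound = /n/, a non-sibilant consonant → -ug → *afanug*.
*wuwarlez* — final sound /z/ (a sibilant) → -le → *wuwarlezle*.
*wuvwormu* — final sound /u/ (a vowel) → -a → *wuvwormua*.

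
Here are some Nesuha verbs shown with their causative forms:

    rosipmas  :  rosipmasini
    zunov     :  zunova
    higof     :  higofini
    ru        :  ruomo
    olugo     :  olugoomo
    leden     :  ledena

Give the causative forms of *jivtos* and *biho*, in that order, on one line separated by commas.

jivtosini, bihoomo

The pattern is voicing of the final sound: -ini when the stem ends in a voiceless consonant (*rosipmas*, *higof*); -a when the stem ends in a voiced consonant (*zunov*, *leden*); -omo when the stem ends in a vowel (*ru*, *olugo*).
The final sound of *jivtos* is /s/, which is a voiceless consonant, so the suffix is -ini, giving *jivtosini*.
Since the final sound of *biho* is /o/ (a vowel), it takes -omo, giving *bihoomo*.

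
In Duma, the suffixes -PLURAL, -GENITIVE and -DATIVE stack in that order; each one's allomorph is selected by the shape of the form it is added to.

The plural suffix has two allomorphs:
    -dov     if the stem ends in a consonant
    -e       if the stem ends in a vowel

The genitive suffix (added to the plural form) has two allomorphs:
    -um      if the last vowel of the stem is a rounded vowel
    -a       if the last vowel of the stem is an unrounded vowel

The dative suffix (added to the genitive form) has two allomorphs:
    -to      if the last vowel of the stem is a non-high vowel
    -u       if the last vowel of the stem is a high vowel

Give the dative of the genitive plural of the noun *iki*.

ikieato

Since the final sound of *iki* is /i/ (a vowel), it takes -e, giving *ikie*.
The plural form *ikie*: last vowel = /e/, an unrounded vowel → -a → *ikiea*.
The last vowel of the genitive form *ikiea* is /a/, which is a non-high vowel, so the dative suffix is -to, giving *ikieato*.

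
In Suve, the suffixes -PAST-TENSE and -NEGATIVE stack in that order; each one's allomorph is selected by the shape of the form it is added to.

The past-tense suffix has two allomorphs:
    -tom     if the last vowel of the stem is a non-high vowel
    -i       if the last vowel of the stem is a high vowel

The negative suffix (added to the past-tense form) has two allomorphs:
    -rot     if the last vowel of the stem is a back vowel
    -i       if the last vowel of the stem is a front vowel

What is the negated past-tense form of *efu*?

efuii

Since the last vowel of *efu* is /u/ (a high vowel), it takes -i, giving *efui*.
The past-tense form *efui* — last vowel /i/ (a front vowel) → -i → *efuii*.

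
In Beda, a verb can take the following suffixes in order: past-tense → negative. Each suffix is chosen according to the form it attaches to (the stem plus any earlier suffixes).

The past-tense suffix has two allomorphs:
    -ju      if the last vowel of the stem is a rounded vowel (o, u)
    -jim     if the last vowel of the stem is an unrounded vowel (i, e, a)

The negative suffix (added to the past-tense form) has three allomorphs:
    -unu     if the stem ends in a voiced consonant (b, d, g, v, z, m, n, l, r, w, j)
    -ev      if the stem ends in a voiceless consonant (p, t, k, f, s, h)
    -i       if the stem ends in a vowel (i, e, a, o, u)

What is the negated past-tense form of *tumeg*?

The last vowel of *tumeg* is /e/, which is an unrounded vowel, so the past-tense suffix is -jim, giving *tumegjim*.
The final sound of the past-tense form *tumegjim* is /m/, which is a voiced consonant, so the negative suffix is -unu, giving *tumegjimunu*.

tumegjimunu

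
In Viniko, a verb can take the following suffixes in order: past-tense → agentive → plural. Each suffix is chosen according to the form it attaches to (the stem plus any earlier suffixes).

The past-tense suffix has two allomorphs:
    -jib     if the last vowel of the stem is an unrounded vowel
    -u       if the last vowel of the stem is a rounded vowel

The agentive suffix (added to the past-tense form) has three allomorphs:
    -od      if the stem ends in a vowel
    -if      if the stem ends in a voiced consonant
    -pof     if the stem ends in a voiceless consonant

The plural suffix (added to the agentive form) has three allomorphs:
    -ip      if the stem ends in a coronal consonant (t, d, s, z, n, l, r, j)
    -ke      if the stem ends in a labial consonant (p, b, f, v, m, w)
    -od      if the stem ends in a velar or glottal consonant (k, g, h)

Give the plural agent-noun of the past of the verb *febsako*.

*febsako*: last vowel = /o/, a rounded vowel → -u → *febsakou*.
The past-tense form *febsakou* — final sound /u/ (a vowel) → -od → *febsakouod*.
The agentive form *febsakouod*: final consonant = /d/, coronal → -ip → *febsakouodip*.

febsakouodip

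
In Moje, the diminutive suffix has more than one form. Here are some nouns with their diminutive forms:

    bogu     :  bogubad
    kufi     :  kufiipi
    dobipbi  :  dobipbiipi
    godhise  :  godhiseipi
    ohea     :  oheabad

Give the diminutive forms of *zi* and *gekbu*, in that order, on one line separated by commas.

The pattern is front/back vowel harmony: -ipi when the last vowel of the stem is a front vowel (*kufi*, *dobipbi*, *godhise*); -bad when the last vowel of the stem is a back vowel (*bogu*, *ohea*).
Since the last vowel of *zi* is /i/ (a front vowel), it takes -ipi, giving *ziipi*.
*gekbu*: last vowel = /u/, a back vowel → -bad → *gekbubad*.

ziipi, gekbubad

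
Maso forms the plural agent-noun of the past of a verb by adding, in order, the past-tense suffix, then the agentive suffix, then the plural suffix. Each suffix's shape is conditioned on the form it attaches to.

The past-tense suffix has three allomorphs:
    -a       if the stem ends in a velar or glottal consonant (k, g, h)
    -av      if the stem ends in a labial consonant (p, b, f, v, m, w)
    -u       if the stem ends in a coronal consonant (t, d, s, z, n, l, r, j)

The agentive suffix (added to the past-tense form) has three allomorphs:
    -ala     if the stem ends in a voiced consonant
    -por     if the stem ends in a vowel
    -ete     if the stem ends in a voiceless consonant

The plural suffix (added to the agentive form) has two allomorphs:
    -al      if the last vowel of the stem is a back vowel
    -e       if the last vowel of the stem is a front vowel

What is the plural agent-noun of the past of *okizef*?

okizefavalaal

The final consonant of *okizef* is /f/, which is labial, so the past-tense suffix is -av, giving *okizefav*.
The past-tense form *okizefav*: final sound = /v/, a voiced consonant → -ala → *okizefavala*.
The agentive form *okizefavala* — last vowel /a/ (a back vowel) → -al → *okizefavalaal*.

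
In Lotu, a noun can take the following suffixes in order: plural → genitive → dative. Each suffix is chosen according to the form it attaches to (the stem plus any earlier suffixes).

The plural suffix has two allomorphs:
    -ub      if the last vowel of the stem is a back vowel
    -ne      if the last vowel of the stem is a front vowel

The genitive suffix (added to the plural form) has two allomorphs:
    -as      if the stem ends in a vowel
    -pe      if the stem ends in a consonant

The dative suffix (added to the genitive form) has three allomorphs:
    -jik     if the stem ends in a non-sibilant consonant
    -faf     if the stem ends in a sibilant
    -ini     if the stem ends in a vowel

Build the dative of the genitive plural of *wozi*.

wozineasfaf

*wozi* — last vowel /i/ (a front vowel) → -ne → *wozine*.
Since the final sound of the plural form *wozine* is /e/ (a vowel), it takes -as, giving *wozineas*.
The genitive form *wozineas*: final sound = /s/, a sibilant → -faf → *wozineasfaf*.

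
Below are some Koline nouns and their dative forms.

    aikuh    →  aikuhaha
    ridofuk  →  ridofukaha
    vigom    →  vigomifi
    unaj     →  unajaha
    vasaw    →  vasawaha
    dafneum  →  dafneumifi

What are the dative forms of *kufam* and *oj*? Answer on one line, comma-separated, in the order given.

kufamifi, ojaha

The alternation tracks the final consonant of the stem — -ifi when the stem ends in a nasal (*vigom*, *dafneum*); -aha when the stem ends in a non-nasal consonant (*aikuh*, *ridofuk*, *unaj*, *vasaw*).
Since the final consonant of *kufam* is /m/ (a nasal), it takes -ifi, giving *kufamifi*.
The final consonant of *oj* is /j/, which is non-nasal, so the suffix is -aha, giving *ojaha*.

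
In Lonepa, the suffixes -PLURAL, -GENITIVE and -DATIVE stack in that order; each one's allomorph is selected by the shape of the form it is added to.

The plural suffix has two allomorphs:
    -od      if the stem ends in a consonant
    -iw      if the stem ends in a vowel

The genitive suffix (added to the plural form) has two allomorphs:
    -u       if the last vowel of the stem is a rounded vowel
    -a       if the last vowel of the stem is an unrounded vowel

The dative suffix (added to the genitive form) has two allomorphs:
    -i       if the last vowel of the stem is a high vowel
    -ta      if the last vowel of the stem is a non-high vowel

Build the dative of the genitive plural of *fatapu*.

The final sound of *fatapu* is /u/, which is a vowel, so the plural suffix is -iw, giving *fatapuiw*.
The plural form *fatapuiw* — last vowel /i/ (an unrounded vowel) → -a → *fatapuiwa*.
The last vowel of the genitive form *fatapuiwa* is /a/, which is a non-high vowel, so the dative suffix is -ta, giving *fatapuiwata*.

fatapuiwata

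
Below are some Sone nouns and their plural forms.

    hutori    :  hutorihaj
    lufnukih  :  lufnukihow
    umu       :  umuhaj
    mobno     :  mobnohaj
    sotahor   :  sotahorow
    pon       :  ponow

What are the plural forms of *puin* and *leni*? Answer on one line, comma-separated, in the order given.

puinow, lenihaj

Looking at the final sound of each stem: -ow when the stem ends in a consonant (*lufnukih*, *sotahor*, *pon*); -haj when the stem ends in a vowel (*hutori*, *umu*, *mobno*).
*puin*: final sound = /n/, a consonant → -ow → *puinow*.
The final sound of *leni* is /i/, which is a vowel, so the suffix is -haj, giving *lenihaj*.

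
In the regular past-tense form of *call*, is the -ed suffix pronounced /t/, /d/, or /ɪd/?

/d/

The stem *call* ends in a voiced sound other than /d/.
The -ed suffix is realized as /ɪd/ after /t, d/; as /t/ after other voiceless consonants; and as /d/ after other voiced sounds.
So -ed on *call* is pronounced /d/.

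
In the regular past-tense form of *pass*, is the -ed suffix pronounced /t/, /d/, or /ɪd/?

The stem *pass* ends in a voiceless consonant other than /t/.
The -ed suffix is realized as /ɪd/ after /t, d/; as /t/ after other voiceless consonants; and as /d/ after other voiced sounds.
So -ed on *pass* is pronounced /t/.

/t/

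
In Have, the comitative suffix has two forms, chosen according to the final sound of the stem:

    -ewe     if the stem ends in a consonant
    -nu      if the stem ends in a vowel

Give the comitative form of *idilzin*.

idilzinewe

Since the final sound of *idilzin* is /n/ (a consonant), it takes -ewe, giving *idilzinewe*.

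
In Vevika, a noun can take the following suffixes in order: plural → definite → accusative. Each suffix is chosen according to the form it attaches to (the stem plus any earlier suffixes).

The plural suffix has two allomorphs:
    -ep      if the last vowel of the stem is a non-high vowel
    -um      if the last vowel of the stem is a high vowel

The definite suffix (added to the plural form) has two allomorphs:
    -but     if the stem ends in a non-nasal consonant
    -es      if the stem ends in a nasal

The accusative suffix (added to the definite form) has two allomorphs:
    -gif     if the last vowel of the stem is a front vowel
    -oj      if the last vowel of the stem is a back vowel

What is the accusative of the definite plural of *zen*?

*zen* — last vowel /e/ (a non-high vowel) → -ep → *zenep*.
The plural form *zenep*: final consonant = /p/, non-nasal → -but → *zenepbut*.
The definite form *zenepbut*: last vowel = /u/, a back vowel → -oj → *zenepbutoj*.

zenepbutoj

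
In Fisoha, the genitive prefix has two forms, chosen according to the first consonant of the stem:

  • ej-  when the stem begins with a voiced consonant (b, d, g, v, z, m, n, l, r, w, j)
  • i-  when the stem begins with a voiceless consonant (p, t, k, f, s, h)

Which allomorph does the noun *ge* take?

The first consonant of *ge* is /g/, which is voiced, so the prefix is ej-.

ej-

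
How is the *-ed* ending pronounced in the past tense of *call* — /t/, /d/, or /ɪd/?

/d/

The stem *call* ends in a voiced sound other than /d/.
The -ed suffix is realized as /ɪd/ after /t, d/; as /t/ after other voiceless consonants; and as /d/ after other voiced sounds.
So -ed on *call* is pronounced /d/.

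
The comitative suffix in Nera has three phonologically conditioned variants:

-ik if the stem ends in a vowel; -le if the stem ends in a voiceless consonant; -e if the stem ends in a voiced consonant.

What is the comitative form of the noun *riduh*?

*riduh*: final sound = /h/, a voiceless consonant → -le → *riduhle*.

riduhle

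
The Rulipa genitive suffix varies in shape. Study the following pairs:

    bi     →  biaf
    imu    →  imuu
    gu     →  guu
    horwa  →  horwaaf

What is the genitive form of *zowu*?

Looking at the last vowel of each stem: -u when the last vowel of the stem is a rounded vowel (*imu*, *gu*); -af when the last vowel of the stem is an unrounded vowel (*bi*, *horwa*).
*zowu* — last vowel /u/ (a rounded vowel) → -u → *zowuu*.

zowuu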